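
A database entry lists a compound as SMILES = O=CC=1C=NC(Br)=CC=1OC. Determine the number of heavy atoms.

Every atom symbol written in the SMILES (organic subset) is one heavy atom; implicit H are not written.
Heavy atoms by element → Br:1, C:7, N:1, O:2.
Total: 11.

11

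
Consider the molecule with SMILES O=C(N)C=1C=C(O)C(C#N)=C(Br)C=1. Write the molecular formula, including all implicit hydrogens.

Walk through each heavy atom and fill implicit hydrogens from standard valence (C 4, N 3, O 2, S 2, halogen 1):
  atom 1: O, bond orders sum to 2 (valence 2) → 0 H
  atom 2: C, bond orders sum to 4 (valence 4) → 0 H
  atom 3: N, bond orders sum to 1 (valence 3) → 2 H
  atom 4: C, bond orders sum to 4 (valence 4) → 0 H
  atom 5: C, bond orders sum to 3 (valence 4) → 1 H
  atom 6: C, bond orders sum to 4 (valence 4) → 0 H
  atom 7: O, bond orders sum to 1 (valence 2) → 1 H
  atom 8: C, bond orders sum to 4 (valence 4) → 0 H
  atom 9: C, bond orders sum to 4 (valence 4) → 0 H
  atom 10: N, bond orders sum to 3 (valence 3) → 0 H
  atom 11: C, bond orders sum to 4 (valence 4) → 0 H
  atom 12: Br (halogen, monovalent) → 0 H
  atom 13: C, bond orders sum to 3 (valence 4) → 1 H
Totals → C:8, H:5, Br:1, N:2, O:2.
In Hill order: C8H5BrN2O2.

C8H5BrN2O2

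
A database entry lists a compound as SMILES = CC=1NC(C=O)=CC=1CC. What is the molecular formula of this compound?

Walk through each heavy atom and fill implicit hydrogens from standard valence (C 4, N 3, O 2, S 2, halogen 1):
  atom 1: C, bond orders sum to 1 (valence 4) → 3 H
  atom 2: C, bond orders sum to 4 (valence 4) → 0 H
  atom 3: N, bond orders sum to 2 (valence 3) → 1 H
  atom 4: C, bond orders sum to 4 (valence 4) → 0 H
  atom 5: C, bond orders sum to 3 (valence 4) → 1 H
  atom 6: O, bond orders sum to 2 (valence 2) → 0 H
  atom 7: C, bond orders sum to 3 (valence 4) → 1 H
  atom 8: C, bond orders sum to 4 (valence 4) → 0 H
  atom 9: C, bond orders sum to 2 (valence 4) → 2 H
  atom 10: C, bond orders sum to 1 (valence 4) → 3 H
Totals → C:8, H:11, N:1, O:1.

C8H11NO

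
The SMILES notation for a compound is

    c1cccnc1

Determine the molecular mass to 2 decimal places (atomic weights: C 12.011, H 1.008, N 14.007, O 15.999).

79.10 g/mol

First, the molecular formula is C5H5N (counting implicit H from valence).
  C: 5 × 12.011 = 60.055
  H: 5 × 1.008 = 5.040
  N: 1 × 14.007 = 14.007
Sum: 5×12.011 + 5×1.008 + 1×14.007 = 79.102 → 79.10 g/mol.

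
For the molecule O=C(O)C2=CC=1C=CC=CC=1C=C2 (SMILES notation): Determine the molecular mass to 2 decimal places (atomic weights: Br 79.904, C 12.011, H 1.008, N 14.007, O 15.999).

172.18 g/mol

First, the molecular formula is C11H8O2 (counting implicit H from valence).
  C: 11 × 12.011 = 132.121
  H: 8 × 1.008 = 8.064
  O: 2 × 15.999 = 31.998
Sum: 11×12.011 + 8×1.008 + 2×15.999 = 172.183 → 172.18 g/mol.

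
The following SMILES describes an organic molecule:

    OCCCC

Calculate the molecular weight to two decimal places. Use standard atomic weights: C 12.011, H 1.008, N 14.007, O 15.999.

First, the molecular formula is C4H10O (counting implicit H from valence).
  C: 4 × 12.011 = 48.044
  H: 10 × 1.008 = 10.080
  O: 1 × 15.999 = 15.999
Sum: 4×12.011 + 10×1.008 + 1×15.999 = 74.123 → 74.12 g/mol.

74.12 g/mol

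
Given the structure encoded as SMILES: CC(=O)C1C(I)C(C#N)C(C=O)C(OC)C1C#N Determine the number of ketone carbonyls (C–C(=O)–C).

1

The ketone motif appears at heavy-atom position 2 in the SMILES.
Other groups present: 1 aldehyde, 1 ether, 2 nitrile.
Ketone count: 1.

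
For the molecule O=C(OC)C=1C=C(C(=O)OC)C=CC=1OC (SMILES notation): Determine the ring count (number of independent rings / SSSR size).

In SMILES, each pair of matching ring-closure digits denotes one ring-closing bond; the number of such bonds equals the number of independent rings.
Ring-closure bonds here: 1.

1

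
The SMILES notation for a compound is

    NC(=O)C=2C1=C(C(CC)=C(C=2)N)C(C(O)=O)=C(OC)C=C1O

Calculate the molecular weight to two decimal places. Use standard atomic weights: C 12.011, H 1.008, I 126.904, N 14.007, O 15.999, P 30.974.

304.30 g/mol

First, the molecular formula is C15H16N2O5 (counting implicit H from valence).
  C: 15 × 12.011 = 180.165
  H: 16 × 1.008 = 16.128
  N: 2 × 14.007 = 28.014
  O: 5 × 15.999 = 79.995
Sum: 15×12.011 + 16×1.008 + 2×14.007 + 5×15.999 = 304.302 → 304.30 g/mol.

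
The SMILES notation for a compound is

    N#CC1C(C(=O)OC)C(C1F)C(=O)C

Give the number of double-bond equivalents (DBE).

5

Degree of unsaturation = (number of rings) + (number of π bonds).
Ring closures in the SMILES: 1.
π bonds: 2 double bonds (each 1 DoU), 1 triple bond (each 2 DoU) → 4 DoU from unsaturation.
Total DoU = 1 + 4 = 5.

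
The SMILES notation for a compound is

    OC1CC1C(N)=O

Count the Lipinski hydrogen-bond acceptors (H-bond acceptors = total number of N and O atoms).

3

N atoms: 1; O atoms: 2.
Lipinski HBA = 1 + 2 = 3.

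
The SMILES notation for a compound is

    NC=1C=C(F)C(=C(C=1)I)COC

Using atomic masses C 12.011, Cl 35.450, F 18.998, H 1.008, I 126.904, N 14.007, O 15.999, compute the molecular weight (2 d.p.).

281.07 g/mol

First, the molecular formula is C8H9FINO (counting implicit H from valence).
  C: 8 × 12.011 = 96.088
  F: 1 × 18.998 = 18.998
  H: 9 × 1.008 = 9.072
  I: 1 × 126.904 = 126.904
  N: 1 × 14.007 = 14.007
  O: 1 × 15.999 = 15.999
Sum: 8×12.011 + 1×18.998 + 9×1.008 + 1×126.904 + 1×14.007 + 1×15.999 = 281.068 → 281.07 g/mol.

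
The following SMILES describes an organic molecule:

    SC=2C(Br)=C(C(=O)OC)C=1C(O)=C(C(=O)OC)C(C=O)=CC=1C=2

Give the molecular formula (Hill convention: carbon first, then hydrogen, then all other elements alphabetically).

C15H11BrO6S

Walk through each heavy atom and fill implicit hydrogens from standard valence (C 4, N 3, O 2, S 2, halogen 1):
  atom 1: S, bond orders sum to 1 (valence 2) → 1 H
  atom 2: C, bond orders sum to 4 (valence 4) → 0 H
  atom 3: C, bond orders sum to 4 (valence 4) → 0 H
  atom 4: Br (halogen, monovalent) → 0 H
  atom 5: C, bond orders sum to 4 (valence 4) → 0 H
  atom 6: C, bond orders sum to 4 (valence 4) → 0 H
  atom 7: O, bond orders sum to 2 (valence 2) → 0 H
  atom 8: O, bond orders sum to 2 (valence 2) → 0 H
  atom 9: C, bond orders sum to 1 (valence 4) → 3 H
  atom 10: C, bond orders sum to 4 (valence 4) → 0 H
  atom 11: C, bond orders sum to 4 (valence 4) → 0 H
  atom 12: O, bond orders sum to 1 (valence 2) → 1 H
  atom 13: C, bond orders sum to 4 (valence 4) → 0 H
  atom 14: C, bond orders sum to 4 (valence 4) → 0 H
  atom 15: O, bond orders sum to 2 (valence 2) → 0 H
  atom 16: O, bond orders sum to 2 (valence 2) → 0 H
  atom 17: C, bond orders sum to 1 (valence 4) → 3 H
  atom 18: C, bond orders sum to 4 (valence 4) → 0 H
  atom 19: C, bond orders sum to 3 (valence 4) → 1 H
  atom 20: O, bond orders sum to 2 (valence 2) → 0 H
  atom 21: C, bond orders sum to 3 (valence 4) → 1 H
  atom 22: C, bond orders sum to 4 (valence 4) → 0 H
  atom 23: C, bond orders sum to 3 (valence 4) → 1 H
Totals → C:15, H:11, Br:1, O:6, S:1.
In Hill order: C15H11BrO6S.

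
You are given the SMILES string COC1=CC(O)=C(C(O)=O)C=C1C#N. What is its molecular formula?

Walk through each heavy atom and fill implicit hydrogens from standard valence (C 4, N 3, O 2, S 2, halogen 1):
  atom 1: C, bond orders sum to 1 (valence 4) → 3 H
  atom 2: O, bond orders sum to 2 (valence 2) → 0 H
  atom 3: C, bond orders sum to 4 (valence 4) → 0 H
  atom 4: C, bond orders sum to 3 (valence 4) → 1 H
  atom 5: C, bond orders sum to 4 (valence 4) → 0 H
  atom 6: O, bond orders sum to 1 (valence 2) → 1 H
  atom 7: C, bond orders sum to 4 (valence 4) → 0 H
  atom 8: C, bond orders sum to 4 (valence 4) → 0 H
  atom 9: O, bond orders sum to 1 (valence 2) → 1 H
  atom 10: O, bond orders sum to 2 (valence 2) → 0 H
  atom 11: C, bond orders sum to 3 (valence 4) → 1 H
  atom 12: C, bond orders sum to 4 (valence 4) → 0 H
  atom 13: C, bond orders sum to 4 (valence 4) → 0 H
  atom 14: N, bond orders sum to 3 (valence 3) → 0 H
Totals → C:9, H:7, N:1, O:4.

C9H7NO4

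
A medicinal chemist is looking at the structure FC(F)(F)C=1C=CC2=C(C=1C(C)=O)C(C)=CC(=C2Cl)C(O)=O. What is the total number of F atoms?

Scan the SMILES for F atoms (remember two-letter symbols like Cl and Br are single atoms).
Fluorine count: 3.

3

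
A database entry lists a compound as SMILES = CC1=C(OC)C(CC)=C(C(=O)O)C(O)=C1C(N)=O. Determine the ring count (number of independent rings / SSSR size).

1

In SMILES, each pair of matching ring-closure digits denotes one ring-closing bond; the number of such bonds equals the number of independent rings.
Ring-closure bonds here: 1.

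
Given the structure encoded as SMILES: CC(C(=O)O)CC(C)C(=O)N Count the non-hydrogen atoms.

11

Every atom symbol written in the SMILES (organic subset) is one heavy atom; implicit H are not written.
Heavy atoms by element → C:7, N:1, O:3.
Total: 11.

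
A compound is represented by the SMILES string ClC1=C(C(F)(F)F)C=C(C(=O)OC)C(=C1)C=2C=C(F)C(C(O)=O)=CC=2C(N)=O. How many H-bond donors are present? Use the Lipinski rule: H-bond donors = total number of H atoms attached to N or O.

Donors: find every N or O and count the H atoms it carries.
  atom 11 (O): bond orders sum to 2 → 0 H
  atom 12 (O): bond orders sum to 2 → 0 H
  atom 22 (O): bond orders sum to 1 → 1 H
  atom 23 (O): bond orders sum to 2 → 0 H
  atom 27 (N): bond orders sum to 1 → 2 H
  atom 28 (O): bond orders sum to 2 → 0 H
Lipinski HBD = 3.

3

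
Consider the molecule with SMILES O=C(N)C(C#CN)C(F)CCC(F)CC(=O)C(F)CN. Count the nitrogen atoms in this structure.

Scan the SMILES for N atoms (remember two-letter symbols like Cl and Br are single atoms).
Nitrogen count: 3.

3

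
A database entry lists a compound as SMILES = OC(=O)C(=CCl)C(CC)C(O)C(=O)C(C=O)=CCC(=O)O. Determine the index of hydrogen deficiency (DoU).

6

Degree of unsaturation = (number of rings) + (number of π bonds).
Ring closures in the SMILES: 0.
π bonds: 6 double bonds (each 1 DoU) → 6 DoU from unsaturation.
Total DoU = 0 + 6 = 6.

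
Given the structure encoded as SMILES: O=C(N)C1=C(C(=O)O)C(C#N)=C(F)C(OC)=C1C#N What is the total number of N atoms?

3

Scan the SMILES for N atoms (remember two-letter symbols like Cl and Br are single atoms).
Nitrogen count: 3.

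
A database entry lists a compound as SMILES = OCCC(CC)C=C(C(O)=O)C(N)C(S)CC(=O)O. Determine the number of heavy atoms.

Every atom symbol written in the SMILES (organic subset) is one heavy atom; implicit H are not written.
Heavy atoms by element → C:12, N:1, O:5, S:1.
Total: 19.

19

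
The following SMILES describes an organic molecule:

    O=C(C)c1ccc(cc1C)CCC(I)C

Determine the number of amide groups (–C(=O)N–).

Scan the SMILES for the amide motif — none present.
Groups that are present: 1 ketone.

0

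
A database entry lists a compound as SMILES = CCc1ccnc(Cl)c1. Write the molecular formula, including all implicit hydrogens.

Walk through each heavy atom and fill implicit hydrogens from standard valence (C 4, N 3, O 2, S 2, halogen 1); for lowercase aromatic atoms, an aromatic c carries 1 H when it has two neighbours and 0 H with three, and aromatic n carries 0 H:
  atom 1: C, bond orders sum to 1 (valence 4) → 3 H
  atom 2: C, bond orders sum to 2 (valence 4) → 2 H
  atom 3: aromatic c, 3 neighbours → 0 H
  atom 4: aromatic c, 2 neighbours → 1 H
  atom 5: aromatic c, 2 neighbours → 1 H
  atom 6: aromatic n, 2 neighbours → 0 H
  atom 7: aromatic c, 3 neighbours → 0 H
  atom 8: Cl (halogen, monovalent) → 0 H
  atom 9: aromatic c, 2 neighbours → 1 H
Totals → C:7, H:8, Cl:1, N:1.
In Hill order: C7H8ClN.

C7H8ClN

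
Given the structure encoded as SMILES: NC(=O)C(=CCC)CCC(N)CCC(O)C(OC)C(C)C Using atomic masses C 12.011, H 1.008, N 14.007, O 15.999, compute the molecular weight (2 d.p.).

First, the molecular formula is C16H32N2O3 (counting implicit H from valence).
  C: 16 × 12.011 = 192.176
  H: 32 × 1.008 = 32.256
  N: 2 × 14.007 = 28.014
  O: 3 × 15.999 = 47.997
Sum: 16×12.011 + 32×1.008 + 2×14.007 + 3×15.999 = 300.443 → 300.44 g/mol.

300.44 g/mol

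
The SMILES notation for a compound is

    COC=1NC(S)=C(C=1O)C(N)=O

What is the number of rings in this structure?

1

In SMILES, each pair of matching ring-closure digits denotes one ring-closing bond; the number of such bonds equals the number of independent rings.
Ring-closure bonds here: 1.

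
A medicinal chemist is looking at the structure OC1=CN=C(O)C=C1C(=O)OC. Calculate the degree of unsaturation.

Degree of unsaturation = (number of rings) + (number of π bonds).
Ring closures in the SMILES: 1.
π bonds: 4 double bonds (each 1 DoU) → 4 DoU from unsaturation.
Total DoU = 1 + 4 = 5.

5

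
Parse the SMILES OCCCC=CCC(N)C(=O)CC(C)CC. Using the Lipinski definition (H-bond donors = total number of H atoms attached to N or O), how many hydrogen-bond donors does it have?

3

Donors: find every N or O and count the H atoms it carries.
  atom 1 (O): bond orders sum to 1 → 1 H
  atom 9 (N): bond orders sum to 1 → 2 H
  atom 11 (O): bond orders sum to 2 → 0 H
Lipinski HBD = 3.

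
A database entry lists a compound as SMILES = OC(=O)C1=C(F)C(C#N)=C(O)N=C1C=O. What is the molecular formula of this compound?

Walk through each heavy atom and fill implicit hydrogens from standard valence (C 4, N 3, O 2, S 2, halogen 1):
  atom 1: O, bond orders sum to 1 (valence 2) → 1 H
  atom 2: C, bond orders sum to 4 (valence 4) → 0 H
  atom 3: O, bond orders sum to 2 (valence 2) → 0 H
  atom 4: C, bond orders sum to 4 (valence 4) → 0 H
  atom 5: C, bond orders sum to 4 (valence 4) → 0 H
  atom 6: F (halogen, monovalent) → 0 H
  atom 7: C, bond orders sum to 4 (valence 4) → 0 H
  atom 8: C, bond orders sum to 4 (valence 4) → 0 H
  atom 9: N, bond orders sum to 3 (valence 3) → 0 H
  atom 10: C, bond orders sum to 4 (valence 4) → 0 H
  atom 11: O, bond orders sum to 1 (valence 2) → 1 H
  atom 12: N, bond orders sum to 3 (valence 3) → 0 H
  atom 13: C, bond orders sum to 4 (valence 4) → 0 H
  atom 14: C, bond orders sum to 3 (valence 4) → 1 H
  atom 15: O, bond orders sum to 2 (valence 2) → 0 H
Totals → C:8, H:3, F:1, N:2, O:4.

C8H3FN2O4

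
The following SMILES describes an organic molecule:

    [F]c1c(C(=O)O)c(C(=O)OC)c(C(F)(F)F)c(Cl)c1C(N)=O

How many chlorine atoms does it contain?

Scan the SMILES for Cl atoms (remember two-letter symbols like Cl and Br are single atoms).
Chlorine count: 1.

1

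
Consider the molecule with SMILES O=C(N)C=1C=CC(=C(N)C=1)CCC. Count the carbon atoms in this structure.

Count every carbon token in the SMILES (each C, including those in ring-closure positions and inside branches).
Carbon count: 10.

10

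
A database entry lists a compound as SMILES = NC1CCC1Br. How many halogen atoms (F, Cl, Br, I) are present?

1

Halogen atoms appear at heavy-atom position 6 (1×Br).
Other groups present: 1 primary amine.
Halogen count: 1.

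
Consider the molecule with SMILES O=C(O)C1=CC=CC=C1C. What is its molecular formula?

C8H8O2

Walk through each heavy atom and fill implicit hydrogens from standard valence (C 4, N 3, O 2, S 2, halogen 1):
  atom 1: O, bond orders sum to 2 (valence 2) → 0 H
  atom 2: C, bond orders sum to 4 (valence 4) → 0 H
  atom 3: O, bond orders sum to 1 (valence 2) → 1 H
  atom 4: C, bond orders sum to 4 (valence 4) → 0 H
  atom 5: C, bond orders sum to 3 (valence 4) → 1 H
  atom 6: C, bond orders sum to 3 (valence 4) → 1 H
  atom 7: C, bond orders sum to 3 (valence 4) → 1 H
  atom 8: C, bond orders sum to 3 (valence 4) → 1 H
  atom 9: C, bond orders sum to 4 (valence 4) → 0 H
  atom 10: C, bond orders sum to 1 (valence 4) → 3 H
Totals → C:8, H:8, O:2.
In Hill order: C8H8O2.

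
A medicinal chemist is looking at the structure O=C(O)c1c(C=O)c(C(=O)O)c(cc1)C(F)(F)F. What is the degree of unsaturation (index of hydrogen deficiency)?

7

Molecular formula: C10H5F3O5.
DoU = (2C + 2 + N − H − X) / 2, where X is the halogen count and O/S are ignored.
    = (2·10 + 2 + 0 − 5 − 3) / 2 = 14 / 2 = 7.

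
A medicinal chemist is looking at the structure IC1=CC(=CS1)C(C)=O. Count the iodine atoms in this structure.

Scan the SMILES for I atoms (remember two-letter symbols like Cl and Br are single atoms).
Iodine count: 1.

1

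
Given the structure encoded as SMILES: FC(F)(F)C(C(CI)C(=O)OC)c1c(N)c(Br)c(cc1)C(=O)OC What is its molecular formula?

C14H14BrF3INO4

Walk through each heavy atom and fill implicit hydrogens from standard valence (C 4, N 3, O 2, S 2, halogen 1); for lowercase aromatic atoms, an aromatic c carries 1 H when it has two neighbours and 0 H with three, and aromatic n carries 0 H:
  atom 1: F (halogen, monovalent) → 0 H
  atom 2: C, bond orders sum to 4 (valence 4) → 0 H
  atom 3: F (halogen, monovalent) → 0 H
  atom 4: F (halogen, monovalent) → 0 H
  atom 5: C, bond orders sum to 3 (valence 4) → 1 H
  atom 6: C, bond orders sum to 3 (valence 4) → 1 H
  atom 7: C, bond orders sum to 2 (valence 4) → 2 H
  atom 8: I (halogen, monovalent) → 0 H
  atom 9: C, bond orders sum to 4 (valence 4) → 0 H
  atom 10: O, bond orders sum to 2 (valence 2) → 0 H
  atom 11: O, bond orders sum to 2 (valence 2) → 0 H
  atom 12: C, bond orders sum to 1 (valence 4) → 3 H
  atom 13: aromatic c, 3 neighbours → 0 H
  atom 14: aromatic c, 3 neighbours → 0 H
  atom 15: N, bond orders sum to 1 (valence 3) → 2 H
  atom 16: aromatic c, 3 neighbours → 0 H
  atom 17: Br (halogen, monovalent) → 0 H
  atom 18: aromatic c, 3 neighbours → 0 H
  atom 19: aromatic c, 2 neighbours → 1 H
  atom 20: aromatic c, 2 neighbours → 1 H
  atom 21: C, bond orders sum to 4 (valence 4) → 0 H
  atom 22: O, bond orders sum to 2 (valence 2) → 0 H
  atom 23: O, bond orders sum to 2 (valence 2) → 0 H
  atom 24: C, bond orders sum to 1 (valence 4) → 3 H
Totals → C:14, H:14, Br:1, F:3, I:1, N:1, O:4.
In Hill order: C14H14BrF3INO4.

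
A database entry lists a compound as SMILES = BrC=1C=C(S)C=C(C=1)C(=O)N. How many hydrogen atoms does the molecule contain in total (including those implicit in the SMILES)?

Walk through each heavy atom and fill implicit hydrogens from standard valence (C 4, N 3, O 2, S 2, halogen 1):
  atom 1: Br (halogen, monovalent) → 0 H
  atom 2: C, bond orders sum to 4 (valence 4) → 0 H
  atom 3: C, bond orders sum to 3 (valence 4) → 1 H
  atom 4: C, bond orders sum to 4 (valence 4) → 0 H
  atom 5: S, bond orders sum to 1 (valence 2) → 1 H
  atom 6: C, bond orders sum to 3 (valence 4) → 1 H
  atom 7: C, bond orders sum to 4 (valence 4) → 0 H
  atom 8: C, bond orders sum to 3 (valence 4) → 1 H
  atom 9: C, bond orders sum to 4 (valence 4) → 0 H
  atom 10: O, bond orders sum to 2 (valence 2) → 0 H
  atom 11: N, bond orders sum to 1 (valence 3) → 2 H
Total hydrogens: 6.

6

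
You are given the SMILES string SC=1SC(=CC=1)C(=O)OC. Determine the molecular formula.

Walk through each heavy atom and fill implicit hydrogens from standard valence (C 4, N 3, O 2, S 2, halogen 1):
  atom 1: S, bond orders sum to 1 (valence 2) → 1 H
  atom 2: C, bond orders sum to 4 (valence 4) → 0 H
  atom 3: S, bond orders sum to 2 (valence 2) → 0 H
  atom 4: C, bond orders sum to 4 (valence 4) → 0 H
  atom 5: C, bond orders sum to 3 (valence 4) → 1 H
  atom 6: C, bond orders sum to 3 (valence 4) → 1 H
  atom 7: C, bond orders sum to 4 (valence 4) → 0 H
  atom 8: O, bond orders sum to 2 (valence 2) → 0 H
  atom 9: O, bond orders sum to 2 (valence 2) → 0 H
  atom 10: C, bond orders sum to 1 (valence 4) → 3 H
Totals → C:6, H:6, O:2, S:2.

C6H6O2S2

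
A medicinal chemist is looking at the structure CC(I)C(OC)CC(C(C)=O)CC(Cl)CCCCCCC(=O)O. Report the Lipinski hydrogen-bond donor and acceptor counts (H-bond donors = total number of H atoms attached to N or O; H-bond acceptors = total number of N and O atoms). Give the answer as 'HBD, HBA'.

1, 4

Donors: find every N or O and count the H atoms it carries.
  atom 5 (O): bond orders sum to 2 → 0 H
  atom 11 (O): bond orders sum to 2 → 0 H
  atom 22 (O): bond orders sum to 2 → 0 H
  atom 23 (O): bond orders sum to 1 → 1 H
Lipinski HBD = 1.
Acceptors: N atoms = 0, O atoms = 4 → HBA = 4.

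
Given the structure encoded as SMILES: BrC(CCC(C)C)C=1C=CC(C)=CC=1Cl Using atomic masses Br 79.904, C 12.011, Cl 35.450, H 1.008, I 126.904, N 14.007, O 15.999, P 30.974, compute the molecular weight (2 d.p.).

First, the molecular formula is C13H18BrCl (counting implicit H from valence).
  Br: 1 × 79.904 = 79.904
  C: 13 × 12.011 = 156.143
  Cl: 1 × 35.450 = 35.450
  H: 18 × 1.008 = 18.144
Sum: 1×79.904 + 13×12.011 + 1×35.450 + 18×1.008 = 289.641 → 289.64 g/mol.

289.64 g/mol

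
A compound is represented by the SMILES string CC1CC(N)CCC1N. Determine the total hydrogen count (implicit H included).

16

Walk through each heavy atom and fill implicit hydrogens from standard valence (C 4, N 3, O 2, S 2, halogen 1):
  atom 1: C, bond orders sum to 1 (valence 4) → 3 H
  atom 2: C, bond orders sum to 3 (valence 4) → 1 H
  atom 3: C, bond orders sum to 2 (valence 4) → 2 H
  atom 4: C, bond orders sum to 3 (valence 4) → 1 H
  atom 5: N, bond orders sum to 1 (valence 3) → 2 H
  atom 6: C, bond orders sum to 2 (valence 4) → 2 H
  atom 7: C, bond orders sum to 2 (valence 4) → 2 H
  atom 8: C, bond orders sum to 3 (valence 4) → 1 H
  atom 9: N, bond orders sum to 1 (valence 3) → 2 H
Total hydrogens: 16.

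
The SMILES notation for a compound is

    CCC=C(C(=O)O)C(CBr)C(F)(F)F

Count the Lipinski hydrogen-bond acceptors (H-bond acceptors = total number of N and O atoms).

N atoms: 0; O atoms: 2.
Lipinski HBA = 0 + 2 = 2.

2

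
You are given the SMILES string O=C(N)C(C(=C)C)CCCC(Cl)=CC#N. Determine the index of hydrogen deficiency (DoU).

5

Molecular formula: C11H15ClN2O.
DoU = (2C + 2 + N − H − X) / 2, where X is the halogen count and O/S are ignored.
    = (2·11 + 2 + 2 − 15 − 1) / 2 = 10 / 2 = 5.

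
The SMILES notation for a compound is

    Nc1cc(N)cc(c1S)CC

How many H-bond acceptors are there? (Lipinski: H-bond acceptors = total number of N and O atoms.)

N atoms: 2; O atoms: 0.
Lipinski HBA = 2 + 0 = 2.

2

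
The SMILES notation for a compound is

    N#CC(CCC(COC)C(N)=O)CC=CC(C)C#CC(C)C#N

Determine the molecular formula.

Walk through each heavy atom and fill implicit hydrogens from standard valence (C 4, N 3, O 2, S 2, halogen 1):
  atom 1: N, bond orders sum to 3 (valence 3) → 0 H
  atom 2: C, bond orders sum to 4 (valence 4) → 0 H
  atom 3: C, bond orders sum to 3 (valence 4) → 1 H
  atom 4: C, bond orders sum to 2 (valence 4) → 2 H
  atom 5: C, bond orders sum to 2 (valence 4) → 2 H
  atom 6: C, bond orders sum to 3 (valence 4) → 1 H
  atom 7: C, bond orders sum to 2 (valence 4) → 2 H
  atom 8: O, bond orders sum to 2 (valence 2) → 0 H
  atom 9: C, bond orders sum to 1 (valence 4) → 3 H
  atom 10: C, bond orders sum to 4 (valence 4) → 0 H
  atom 11: N, bond orders sum to 1 (valence 3) → 2 H
  atom 12: O, bond orders sum to 2 (valence 2) → 0 H
  atom 13: C, bond orders sum to 2 (valence 4) → 2 H
  atom 14: C, bond orders sum to 3 (valence 4) → 1 H
  atom 15: C, bond orders sum to 3 (valence 4) → 1 H
  atom 16: C, bond orders sum to 3 (valence 4) → 1 H
  atom 17: C, bond orders sum to 1 (valence 4) → 3 H
  atom 18: C, bond orders sum to 4 (valence 4) → 0 H
  atom 19: C, bond orders sum to 4 (valence 4) → 0 H
  atom 20: C, bond orders sum to 3 (valence 4) → 1 H
  atom 21: C, bond orders sum to 1 (valence 4) → 3 H
  atom 22: C, bond orders sum to 4 (valence 4) → 0 H
  atom 23: N, bond orders sum to 3 (valence 3) → 0 H
Totals → C:18, H:25, N:3, O:2.
In Hill order: C18H25N3O2.

C18H25N3O2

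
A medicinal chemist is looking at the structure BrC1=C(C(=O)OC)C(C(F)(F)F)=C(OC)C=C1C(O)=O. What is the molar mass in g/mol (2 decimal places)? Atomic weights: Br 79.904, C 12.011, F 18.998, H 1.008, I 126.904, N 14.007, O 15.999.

357.08 g/mol

First, the molecular formula is C11H8BrF3O5 (counting implicit H from valence).
  Br: 1 × 79.904 = 79.904
  C: 11 × 12.011 = 132.121
  F: 3 × 18.998 = 56.994
  H: 8 × 1.008 = 8.064
  O: 5 × 15.999 = 79.995
Sum: 1×79.904 + 11×12.011 + 3×18.998 + 8×1.008 + 5×15.999 = 357.078 → 357.08 g/mol.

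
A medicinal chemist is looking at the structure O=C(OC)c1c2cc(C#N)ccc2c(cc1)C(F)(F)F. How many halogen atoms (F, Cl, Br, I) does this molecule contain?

Halogen atoms appear at heavy-atom positions 18, 19, 20 (3×F).
Other groups present: 1 ester, 1 nitrile.
Halogen count: 3.

3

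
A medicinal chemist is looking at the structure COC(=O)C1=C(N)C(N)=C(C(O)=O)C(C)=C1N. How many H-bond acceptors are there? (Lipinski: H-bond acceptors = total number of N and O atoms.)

7

N atoms: 3; O atoms: 4.
Lipinski HBA = 3 + 4 = 7.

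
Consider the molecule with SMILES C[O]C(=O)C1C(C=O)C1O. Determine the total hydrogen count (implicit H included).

Walk through each heavy atom and fill implicit hydrogens from standard valence (C 4, N 3, O 2, S 2, halogen 1):
  atom 1: C, bond orders sum to 1 (valence 4) → 3 H
  atom 2: O with explicit H count 0
  atom 3: C, bond orders sum to 4 (valence 4) → 0 H
  atom 4: O, bond orders sum to 2 (valence 2) → 0 H
  atom 5: C, bond orders sum to 3 (valence 4) → 1 H
  atom 6: C, bond orders sum to 3 (valence 4) → 1 H
  atom 7: C, bond orders sum to 3 (valence 4) → 1 H
  atom 8: O, bond orders sum to 2 (valence 2) → 0 H
  atom 9: C, bond orders sum to 3 (valence 4) → 1 H
  atom 10: O, bond orders sum to 1 (valence 2) → 1 H
Total hydrogens: 8.

8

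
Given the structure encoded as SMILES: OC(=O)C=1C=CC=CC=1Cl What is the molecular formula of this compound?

Walk through each heavy atom and fill implicit hydrogens from standard valence (C 4, N 3, O 2, S 2, halogen 1):
  atom 1: O, bond orders sum to 1 (valence 2) → 1 H
  atom 2: C, bond orders sum to 4 (valence 4) → 0 H
  atom 3: O, bond orders sum to 2 (valence 2) → 0 H
  atom 4: C, bond orders sum to 4 (valence 4) → 0 H
  atom 5: C, bond orders sum to 3 (valence 4) → 1 H
  atom 6: C, bond orders sum to 3 (valence 4) → 1 H
  atom 7: C, bond orders sum to 3 (valence 4) → 1 H
  atom 8: C, bond orders sum to 3 (valence 4) → 1 H
  atom 9: C, bond orders sum to 4 (valence 4) → 0 H
  atom 10: Cl (halogen, monovalent) → 0 H
Totals → C:7, H:5, Cl:1, O:2.
In Hill order: C7H5ClO2.

C7H5ClO2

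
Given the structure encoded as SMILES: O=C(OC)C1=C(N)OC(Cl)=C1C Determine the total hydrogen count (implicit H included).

Walk through each heavy atom and fill implicit hydrogens from standard valence (C 4, N 3, O 2, S 2, halogen 1):
  atom 1: O, bond orders sum to 2 (valence 2) → 0 H
  atom 2: C, bond orders sum to 4 (valence 4) → 0 H
  atom 3: O, bond orders sum to 2 (valence 2) → 0 H
  atom 4: C, bond orders sum to 1 (valence 4) → 3 H
  atom 5: C, bond orders sum to 4 (valence 4) → 0 H
  atom 6: C, bond orders sum to 4 (valence 4) → 0 H
  atom 7: N, bond orders sum to 1 (valence 3) → 2 H
  atom 8: O, bond orders sum to 2 (valence 2) → 0 H
  atom 9: C, bond orders sum to 4 (valence 4) → 0 H
  atom 10: Cl (halogen, monovalent) → 0 H
  atom 11: C, bond orders sum to 4 (valence 4) → 0 H
  atom 12: C, bond orders sum to 1 (valence 4) → 3 H
Total hydrogens: 8.

8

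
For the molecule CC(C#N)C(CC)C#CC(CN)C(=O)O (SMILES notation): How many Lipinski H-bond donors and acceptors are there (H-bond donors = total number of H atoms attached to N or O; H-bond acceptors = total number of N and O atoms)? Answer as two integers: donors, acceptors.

Donors: find every N or O and count the H atoms it carries.
  atom 4 (N): bond orders sum to 3 → 0 H
  atom 12 (N): bond orders sum to 1 → 2 H
  atom 14 (O): bond orders sum to 2 → 0 H
  atom 15 (O): bond orders sum to 1 → 1 H
Lipinski HBD = 3.
Acceptors: N atoms = 2, O atoms = 2 → HBA = 4.

3, 4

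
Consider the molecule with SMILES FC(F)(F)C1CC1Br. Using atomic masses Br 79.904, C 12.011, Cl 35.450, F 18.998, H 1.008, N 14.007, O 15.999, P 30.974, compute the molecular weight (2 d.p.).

First, the molecular formula is C4H4BrF3 (counting implicit H from valence).
  Br: 1 × 79.904 = 79.904
  C: 4 × 12.011 = 48.044
  F: 3 × 18.998 = 56.994
  H: 4 × 1.008 = 4.032
Sum: 1×79.904 + 4×12.011 + 3×18.998 + 4×1.008 = 188.974 → 188.97 g/mol.

188.97 g/mol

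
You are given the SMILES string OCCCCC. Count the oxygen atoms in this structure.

1

Scan the SMILES for O atoms (remember two-letter symbols like Cl and Br are single atoms).
Oxygen count: 1.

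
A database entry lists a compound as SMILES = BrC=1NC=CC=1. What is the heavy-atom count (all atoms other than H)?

6

Every atom symbol written in the SMILES (organic subset) is one heavy atom; implicit H are not written.
Heavy atoms by element → Br:1, C:4, N:1.
Total: 6.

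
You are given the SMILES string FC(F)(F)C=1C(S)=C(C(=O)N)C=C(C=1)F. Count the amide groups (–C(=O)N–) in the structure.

The amide motif appears at heavy-atom position 9 in the SMILES.
Other groups present: 1 thiol.
Amide count: 1.

1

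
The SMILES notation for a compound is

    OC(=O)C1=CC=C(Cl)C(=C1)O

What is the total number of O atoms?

3

Scan the SMILES for O atoms (remember two-letter symbols like Cl and Br are single atoms).
Oxygen count: 3.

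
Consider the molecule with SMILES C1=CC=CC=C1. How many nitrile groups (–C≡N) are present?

Scan the SMILES for the nitrile motif — none present.

0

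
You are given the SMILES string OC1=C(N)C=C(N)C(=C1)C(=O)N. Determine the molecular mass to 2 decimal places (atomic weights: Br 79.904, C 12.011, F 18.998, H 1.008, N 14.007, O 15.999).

167.17 g/mol

First, the molecular formula is C7H9N3O2 (counting implicit H from valence).
  C: 7 × 12.011 = 84.077
  H: 9 × 1.008 = 9.072
  N: 3 × 14.007 = 42.021
  O: 2 × 15.999 = 31.998
Sum: 7×12.011 + 9×1.008 + 3×14.007 + 2×15.999 = 167.168 → 167.17 g/mol.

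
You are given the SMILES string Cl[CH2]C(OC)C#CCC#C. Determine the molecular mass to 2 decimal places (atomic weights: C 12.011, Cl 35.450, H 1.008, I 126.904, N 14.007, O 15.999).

First, the molecular formula is C8H9ClO (counting implicit H from valence).
  C: 8 × 12.011 = 96.088
  Cl: 1 × 35.450 = 35.450
  H: 9 × 1.008 = 9.072
  O: 1 × 15.999 = 15.999
Sum: 8×12.011 + 1×35.450 + 9×1.008 + 1×15.999 = 156.609 → 156.61 g/mol.

156.61 g/mol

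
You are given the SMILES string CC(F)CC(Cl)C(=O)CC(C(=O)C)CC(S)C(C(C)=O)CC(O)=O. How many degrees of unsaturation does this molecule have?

Degree of unsaturation = (number of rings) + (number of π bonds).
Ring closures in the SMILES: 0.
π bonds: 4 double bonds (each 1 DoU) → 4 DoU from unsaturation.
Total DoU = 0 + 4 = 4.

4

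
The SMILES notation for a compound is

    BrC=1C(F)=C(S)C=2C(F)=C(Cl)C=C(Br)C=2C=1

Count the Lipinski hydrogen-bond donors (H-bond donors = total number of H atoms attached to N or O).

0

Donors: find every N or O and count the H atoms it carries.
  (no N or O atoms present)
Lipinski HBD = 0.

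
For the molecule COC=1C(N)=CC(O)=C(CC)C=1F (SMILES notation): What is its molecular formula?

Walk through each heavy atom and fill implicit hydrogens from standard valence (C 4, N 3, O 2, S 2, halogen 1):
  atom 1: C, bond orders sum to 1 (valence 4) → 3 H
  atom 2: O, bond orders sum to 2 (valence 2) → 0 H
  atom 3: C, bond orders sum to 4 (valence 4) → 0 H
  atom 4: C, bond orders sum to 4 (valence 4) → 0 H
  atom 5: N, bond orders sum to 1 (valence 3) → 2 H
  atom 6: C, bond orders sum to 3 (valence 4) → 1 H
  atom 7: C, bond orders sum to 4 (valence 4) → 0 H
  atom 8: O, bond orders sum to 1 (valence 2) → 1 H
  atom 9: C, bond orders sum to 4 (valence 4) → 0 H
  atom 10: C, bond orders sum to 2 (valence 4) → 2 H
  atom 11: C, bond orders sum to 1 (valence 4) → 3 H
  atom 12: C, bond orders sum to 4 (valence 4) → 0 H
  atom 13: F (halogen, monovalent) → 0 H
Totals → C:9, H:12, F:1, N:1, O:2.
In Hill order: C9H12FNO2.

C9H12FNO2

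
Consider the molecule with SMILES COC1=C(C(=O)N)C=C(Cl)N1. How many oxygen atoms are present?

Scan the SMILES for O atoms (remember two-letter symbols like Cl and Br are single atoms).
Oxygen count: 2.

2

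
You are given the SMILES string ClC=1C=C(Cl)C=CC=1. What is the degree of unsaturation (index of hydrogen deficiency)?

Degree of unsaturation = (number of rings) + (number of π bonds).
Ring closures in the SMILES: 1.
π bonds: 3 double bonds (each 1 DoU) → 3 DoU from unsaturation.
Total DoU = 1 + 3 = 4.

4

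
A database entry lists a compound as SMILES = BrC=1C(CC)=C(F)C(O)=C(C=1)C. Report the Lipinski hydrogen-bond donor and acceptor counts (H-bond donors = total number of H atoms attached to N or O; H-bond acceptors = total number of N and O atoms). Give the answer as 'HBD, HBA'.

1, 1

Donors: find every N or O and count the H atoms it carries.
  atom 9 (O): bond orders sum to 1 → 1 H
Lipinski HBD = 1.
Acceptors: N atoms = 0, O atoms = 1 → HBA = 1.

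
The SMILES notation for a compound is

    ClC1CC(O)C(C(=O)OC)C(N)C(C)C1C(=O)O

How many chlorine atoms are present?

Scan the SMILES for Cl atoms (remember two-letter symbols like Cl and Br are single atoms).
Chlorine count: 1.

1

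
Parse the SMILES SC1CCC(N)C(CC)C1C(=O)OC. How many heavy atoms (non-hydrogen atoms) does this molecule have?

14

Every atom symbol written in the SMILES (organic subset) is one heavy atom; implicit H are not written.
Heavy atoms by element → C:10, N:1, O:2, S:1.
Total: 14.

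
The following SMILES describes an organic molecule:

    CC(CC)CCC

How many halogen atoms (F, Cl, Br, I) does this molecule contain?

0

Scan the SMILES for the halogen motif — none present.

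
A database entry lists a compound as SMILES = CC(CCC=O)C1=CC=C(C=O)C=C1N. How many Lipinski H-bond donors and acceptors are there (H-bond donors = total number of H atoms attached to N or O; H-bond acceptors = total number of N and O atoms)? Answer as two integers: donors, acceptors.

2, 3

Donors: find every N or O and count the H atoms it carries.
  atom 6 (O): bond orders sum to 2 → 0 H
  atom 12 (O): bond orders sum to 2 → 0 H
  atom 15 (N): bond orders sum to 1 → 2 H
Lipinski HBD = 2.
Acceptors: N atoms = 1, O atoms = 2 → HBA = 3.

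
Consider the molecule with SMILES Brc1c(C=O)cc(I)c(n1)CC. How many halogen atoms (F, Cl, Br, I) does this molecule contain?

2

Halogen atoms appear at heavy-atom positions 1, 8 (1×Br, 1×I).
Other groups present: 1 aldehyde.
Halogen count: 2.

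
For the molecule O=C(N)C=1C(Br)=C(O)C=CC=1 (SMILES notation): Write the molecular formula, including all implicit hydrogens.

Walk through each heavy atom and fill implicit hydrogens from standard valence (C 4, N 3, O 2, S 2, halogen 1):
  atom 1: O, bond orders sum to 2 (valence 2) → 0 H
  atom 2: C, bond orders sum to 4 (valence 4) → 0 H
  atom 3: N, bond orders sum to 1 (valence 3) → 2 H
  atom 4: C, bond orders sum to 4 (valence 4) → 0 H
  atom 5: C, bond orders sum to 4 (valence 4) → 0 H
  atom 6: Br (halogen, monovalent) → 0 H
  atom 7: C, bond orders sum to 4 (valence 4) → 0 H
  atom 8: O, bond orders sum to 1 (valence 2) → 1 H
  atom 9: C, bond orders sum to 3 (valence 4) → 1 H
  atom 10: C, bond orders sum to 3 (valence 4) → 1 H
  atom 11: C, bond orders sum to 3 (valence 4) → 1 H
Totals → C:7, H:6, Br:1, N:1, O:2.
In Hill order: C7H6BrNO2.

C7H6BrNO2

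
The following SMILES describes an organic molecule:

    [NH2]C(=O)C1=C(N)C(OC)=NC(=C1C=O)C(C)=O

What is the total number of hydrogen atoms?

Walk through each heavy atom and fill implicit hydrogens from standard valence (C 4, N 3, O 2, S 2, halogen 1):
  atom 1: N with explicit H count 2
  atom 2: C, bond orders sum to 4 (valence 4) → 0 H
  atom 3: O, bond orders sum to 2 (valence 2) → 0 H
  atom 4: C, bond orders sum to 4 (valence 4) → 0 H
  atom 5: C, bond orders sum to 4 (valence 4) → 0 H
  atom 6: N, bond orders sum to 1 (valence 3) → 2 H
  atom 7: C, bond orders sum to 4 (valence 4) → 0 H
  atom 8: O, bond orders sum to 2 (valence 2) → 0 H
  atom 9: C, bond orders sum to 1 (valence 4) → 3 H
  atom 10: N, bond orders sum to 3 (valence 3) → 0 H
  atom 11: C, bond orders sum to 4 (valence 4) → 0 H
  atom 12: C, bond orders sum to 4 (valence 4) → 0 H
  atom 13: C, bond orders sum to 3 (valence 4) → 1 H
  atom 14: O, bond orders sum to 2 (valence 2) → 0 H
  atom 15: C, bond orders sum to 4 (valence 4) → 0 H
  atom 16: C, bond orders sum to 1 (valence 4) → 3 H
  atom 17: O, bond orders sum to 2 (valence 2) → 0 H
Total hydrogens: 11.

11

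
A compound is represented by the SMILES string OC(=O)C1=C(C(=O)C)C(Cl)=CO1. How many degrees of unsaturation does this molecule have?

Molecular formula: C7H5ClO4.
DoU = (2C + 2 + N − H − X) / 2, where X is the halogen count and O/S are ignored.
    = (2·7 + 2 + 0 − 5 − 1) / 2 = 10 / 2 = 5.

5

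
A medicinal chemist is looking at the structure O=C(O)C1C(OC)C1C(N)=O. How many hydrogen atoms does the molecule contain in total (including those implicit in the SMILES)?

9

Walk through each heavy atom and fill implicit hydrogens from standard valence (C 4, N 3, O 2, S 2, halogen 1):
  atom 1: O, bond orders sum to 2 (valence 2) → 0 H
  atom 2: C, bond orders sum to 4 (valence 4) → 0 H
  atom 3: O, bond orders sum to 1 (valence 2) → 1 H
  atom 4: C, bond orders sum to 3 (valence 4) → 1 H
  atom 5: C, bond orders sum to 3 (valence 4) → 1 H
  atom 6: O, bond orders sum to 2 (valence 2) → 0 H
  atom 7: C, bond orders sum to 1 (valence 4) → 3 H
  atom 8: C, bond orders sum to 3 (valence 4) → 1 H
  atom 9: C, bond orders sum to 4 (valence 4) → 0 H
  atom 10: N, bond orders sum to 1 (valence 3) → 2 H
  atom 11: O, bond orders sum to 2 (valence 2) → 0 H
Total hydrogens: 9.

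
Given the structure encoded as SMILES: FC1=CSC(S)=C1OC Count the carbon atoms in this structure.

Count every carbon token in the SMILES (each C, including those in ring-closure positions and inside branches).
Carbon count: 5.

5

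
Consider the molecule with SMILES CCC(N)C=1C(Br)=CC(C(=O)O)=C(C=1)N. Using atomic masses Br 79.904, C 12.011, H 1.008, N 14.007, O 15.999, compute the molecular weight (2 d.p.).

273.13 g/mol

First, the molecular formula is C10H13BrN2O2 (counting implicit H from valence).
  Br: 1 × 79.904 = 79.904
  C: 10 × 12.011 = 120.110
  H: 13 × 1.008 = 13.104
  N: 2 × 14.007 = 28.014
  O: 2 × 15.999 = 31.998
Sum: 1×79.904 + 10×12.011 + 13×1.008 + 2×14.007 + 2×15.999 = 273.130 → 273.13 g/mol.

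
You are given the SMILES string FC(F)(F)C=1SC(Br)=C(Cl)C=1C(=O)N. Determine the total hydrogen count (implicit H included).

Walk through each heavy atom and fill implicit hydrogens from standard valence (C 4, N 3, O 2, S 2, halogen 1):
  atom 1: F (halogen, monovalent) → 0 H
  atom 2: C, bond orders sum to 4 (valence 4) → 0 H
  atom 3: F (halogen, monovalent) → 0 H
  atom 4: F (halogen, monovalent) → 0 H
  atom 5: C, bond orders sum to 4 (valence 4) → 0 H
  atom 6: S, bond orders sum to 2 (valence 2) → 0 H
  atom 7: C, bond orders sum to 4 (valence 4) → 0 H
  atom 8: Br (halogen, monovalent) → 0 H
  atom 9: C, bond orders sum to 4 (valence 4) → 0 H
  atom 10: Cl (halogen, monovalent) → 0 H
  atom 11: C, bond orders sum to 4 (valence 4) → 0 H
  atom 12: C, bond orders sum to 4 (valence 4) → 0 H
  atom 13: O, bond orders sum to 2 (valence 2) → 0 H
  atom 14: N, bond orders sum to 1 (valence 3) → 2 H
Total hydrogens: 2.

2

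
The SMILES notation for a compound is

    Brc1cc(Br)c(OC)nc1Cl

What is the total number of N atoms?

Scan the SMILES for N atoms (remember two-letter symbols like Cl and Br are single atoms).
Nitrogen count: 1.

1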